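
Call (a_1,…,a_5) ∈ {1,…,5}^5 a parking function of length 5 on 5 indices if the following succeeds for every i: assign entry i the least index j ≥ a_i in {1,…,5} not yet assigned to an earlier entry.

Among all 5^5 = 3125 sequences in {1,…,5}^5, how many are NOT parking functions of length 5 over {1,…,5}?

|PF| = (5+1−5)·(5+1)^{5−1} = 1 · 1296 = 1296 [KW]
Check (2,5,5,3,4) → sorted (2,3,4,5,5): b_1=2>1, not a PF.
So 3125 − 1296 = 1829 fail.

1829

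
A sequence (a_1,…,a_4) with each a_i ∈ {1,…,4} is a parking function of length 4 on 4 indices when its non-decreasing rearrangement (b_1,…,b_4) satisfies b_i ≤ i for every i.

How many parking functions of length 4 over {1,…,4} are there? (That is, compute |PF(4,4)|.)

125

|PF(4,4)| = 1·5^3 = 1·125 = 125 [KW]
Check (1,2,1,4) → sorted (1,1,2,4): b_i ≤ i ∀i, a PF.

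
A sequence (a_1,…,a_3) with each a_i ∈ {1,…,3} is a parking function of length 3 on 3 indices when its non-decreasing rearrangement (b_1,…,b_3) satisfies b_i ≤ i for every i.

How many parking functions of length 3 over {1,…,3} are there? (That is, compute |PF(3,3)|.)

#PF = (3+1−3)·(3+1)^{3−1} = 1 · 16 = 16 (Konheim–Weiss)
Check (2,2,1) → sorted (1,2,2): b_i ≤ i ∀i, a PF.

16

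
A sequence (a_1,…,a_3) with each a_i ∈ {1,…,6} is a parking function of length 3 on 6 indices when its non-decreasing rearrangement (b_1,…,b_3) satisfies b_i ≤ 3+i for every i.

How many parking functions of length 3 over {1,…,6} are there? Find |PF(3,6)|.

196

Count = 4·7^2 = 4·49 = 196
One tuple (6,5,3) → sorted (3,5,6): b_i ≤ 3+i ∀i, a PF.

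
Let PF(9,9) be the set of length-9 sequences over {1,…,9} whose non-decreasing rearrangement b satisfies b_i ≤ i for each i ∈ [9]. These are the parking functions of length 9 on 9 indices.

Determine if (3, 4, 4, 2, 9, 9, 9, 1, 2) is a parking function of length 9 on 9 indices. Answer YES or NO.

Rearranged: b = (1, 2, 2, 3, 4, 4, 9, 9, 9).
  b_1=1 ≤ 1
  b_2=2 ≤ 2
  b_3=2 ≤ 3
  b_4=3 ≤ 4
  b_5=4 ≤ 5
  b_6=4 ≤ 6
  b_7=9 > 7
  fails at i=7 ⇒ NO

NO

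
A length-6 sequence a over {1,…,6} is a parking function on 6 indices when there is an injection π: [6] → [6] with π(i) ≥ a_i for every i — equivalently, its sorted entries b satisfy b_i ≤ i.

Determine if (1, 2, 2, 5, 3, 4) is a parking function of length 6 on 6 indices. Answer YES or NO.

YES

Rearranged: b = (1, 2, 2, 3, 4, 5).
  b_1=1 ≤ 1
  b_2=2 ≤ 2
  b_3=2 ≤ 3
  b_4=3 ≤ 4
  b_5=4 ≤ 5
  b_6=5 ≤ 6
All bounds hold ⇒ YES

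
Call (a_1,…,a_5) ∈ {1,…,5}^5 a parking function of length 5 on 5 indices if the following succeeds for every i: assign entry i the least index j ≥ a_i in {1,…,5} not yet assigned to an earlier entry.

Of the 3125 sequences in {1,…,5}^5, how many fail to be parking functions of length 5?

1829

#PF = (6−5)·6^(5−1) = 1·1296 = 1296 [KW]
E.g. (5,5,4,1,2) → sorted (1,2,4,5,5): b_3=4>3, not a PF.
5^5 − 1296 = 3125 − 1296 = 1829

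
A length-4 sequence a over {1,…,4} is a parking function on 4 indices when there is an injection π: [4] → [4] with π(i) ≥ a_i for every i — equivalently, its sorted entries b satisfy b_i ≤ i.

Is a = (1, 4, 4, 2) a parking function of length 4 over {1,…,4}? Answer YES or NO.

NO

Sorted: b = (1, 2, 4, 4).
  b_1=1 ≤ 1
  b_2=2 ≤ 2
  b_3=4 > 3
  fails at i=3 ⇒ NO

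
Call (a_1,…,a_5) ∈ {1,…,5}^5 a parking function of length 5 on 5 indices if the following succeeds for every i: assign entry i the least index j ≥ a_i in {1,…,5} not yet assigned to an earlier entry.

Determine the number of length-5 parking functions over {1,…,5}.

1296

|PF(5,5)| = (5−5+1)·(5+1)^(5−1) = 1·1296 = 1296 (Pollak)
Example (1,2,2,1,3) → sorted (1,1,2,2,3): b_i ≤ i ∀i, a PF.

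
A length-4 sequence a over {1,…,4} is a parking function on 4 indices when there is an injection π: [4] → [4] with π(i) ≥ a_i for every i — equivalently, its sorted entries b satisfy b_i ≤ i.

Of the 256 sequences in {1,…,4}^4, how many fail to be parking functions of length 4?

|PF| = 1·5^3 = 1×125 = 125
E.g. (2,4,4,3) → sorted (2,3,4,4): b_1=2>1, not a PF.
So 256 − 125 = 131 fail.

131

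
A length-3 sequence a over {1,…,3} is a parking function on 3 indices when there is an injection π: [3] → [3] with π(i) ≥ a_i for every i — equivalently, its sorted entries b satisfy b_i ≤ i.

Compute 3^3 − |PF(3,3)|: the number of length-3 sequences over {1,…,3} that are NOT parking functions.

|PF| = (4−3)·4^(3−1) = 1·16 = 16 [KW]
Example (1,3,3) → sorted (1,3,3): b_2=3>2, not a PF.
So 27 − 16 = 11 fail.

11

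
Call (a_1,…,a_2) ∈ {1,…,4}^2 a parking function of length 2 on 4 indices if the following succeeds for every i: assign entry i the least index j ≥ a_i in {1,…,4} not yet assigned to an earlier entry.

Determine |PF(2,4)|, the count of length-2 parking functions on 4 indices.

15

|PF| = (4−2+1)·(4+1)^(2−1) = 3×5 = 15 [KW]
E.g. (2,1) → sorted (1,2): b_i ≤ 2+i ∀i, a PF.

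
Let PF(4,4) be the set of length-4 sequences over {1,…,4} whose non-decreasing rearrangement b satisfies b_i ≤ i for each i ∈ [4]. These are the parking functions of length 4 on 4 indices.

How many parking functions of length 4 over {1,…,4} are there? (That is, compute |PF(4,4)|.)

125

|PF| = 1·5^3 = 1 · 125 = 125
Check (2,2,2,1) → sorted (1,2,2,2): b_i ≤ i ∀i, a PF.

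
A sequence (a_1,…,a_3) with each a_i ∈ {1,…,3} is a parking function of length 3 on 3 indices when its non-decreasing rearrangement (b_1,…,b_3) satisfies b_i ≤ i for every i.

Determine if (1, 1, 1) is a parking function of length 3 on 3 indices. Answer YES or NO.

Order a: b = (1, 1, 1).
  b_1=1 ≤ 1
  b_2=1 ≤ 2
  b_3=1 ≤ 3
All bounds hold ⇒ YES

YES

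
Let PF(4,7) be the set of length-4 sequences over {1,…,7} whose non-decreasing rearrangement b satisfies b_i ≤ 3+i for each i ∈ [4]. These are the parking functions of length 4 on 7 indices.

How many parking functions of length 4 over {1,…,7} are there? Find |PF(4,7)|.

Count = (7−4+1)·(7+1)^(4−1) = 4 · 512 = 2048 [KW]
E.g. (5,1,4,4) → sorted (1,4,4,5): b_i ≤ 3+i ∀i, a PF.

2048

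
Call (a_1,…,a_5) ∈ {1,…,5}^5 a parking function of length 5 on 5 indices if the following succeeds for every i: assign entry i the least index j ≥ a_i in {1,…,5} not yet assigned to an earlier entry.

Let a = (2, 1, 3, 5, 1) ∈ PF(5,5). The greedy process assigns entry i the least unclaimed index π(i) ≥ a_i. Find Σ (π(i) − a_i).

Σπ(i) = 1+…+5 = 15; Σa = 2+1+3+5+1 = 12; disp = 15−12 = 3.

3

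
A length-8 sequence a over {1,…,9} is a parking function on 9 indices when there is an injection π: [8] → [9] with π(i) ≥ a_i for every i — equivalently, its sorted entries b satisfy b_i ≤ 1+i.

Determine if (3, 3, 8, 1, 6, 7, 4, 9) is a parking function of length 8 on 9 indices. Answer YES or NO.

Rearranged: b = (1, 3, 3, 4, 6, 7, 8, 9).
  b_1=1 ≤ 2
  b_2=3 ≤ 3
  b_3=3 ≤ 4
  b_4=4 ≤ 5
  b_5=6 ≤ 6
  b_6=7 ≤ 7
  b_7=8 ≤ 8
  b_8=9 ≤ 9
All bounds hold ⇒ YES

YES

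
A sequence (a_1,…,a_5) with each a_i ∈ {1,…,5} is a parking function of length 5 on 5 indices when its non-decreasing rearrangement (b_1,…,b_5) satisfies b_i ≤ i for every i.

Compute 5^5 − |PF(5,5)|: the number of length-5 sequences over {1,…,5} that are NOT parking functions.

#PF = (6−5)·6^(5−1) = 1·1296 = 1296 (Pollak)
E.g. (3,5,3,4,5) → sorted (3,3,4,5,5): b_1=3>1, not a PF.
5^5 − 1296 = 3125 − 1296 = 1829

1829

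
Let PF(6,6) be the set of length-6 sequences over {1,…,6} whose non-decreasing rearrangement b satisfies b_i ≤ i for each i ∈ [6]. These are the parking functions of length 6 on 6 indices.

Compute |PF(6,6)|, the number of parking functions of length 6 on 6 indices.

16807

|PF| = 1·7^5 = 1×16807 = 16807 (Pollak)
Check (1,6,5,3,2,4) → sorted (1,2,3,4,5,6): b_i ≤ i ∀i, a PF.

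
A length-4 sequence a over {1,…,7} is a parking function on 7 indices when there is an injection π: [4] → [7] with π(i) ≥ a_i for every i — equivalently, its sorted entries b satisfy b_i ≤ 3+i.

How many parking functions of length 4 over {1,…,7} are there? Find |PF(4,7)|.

2048

|PF| = (8−4)·8^(4−1) = 4 · 512 = 2048 (Pollak)
Example (6,4,2,5) → sorted (2,4,5,6): b_i ≤ 3+i ∀i, a PF.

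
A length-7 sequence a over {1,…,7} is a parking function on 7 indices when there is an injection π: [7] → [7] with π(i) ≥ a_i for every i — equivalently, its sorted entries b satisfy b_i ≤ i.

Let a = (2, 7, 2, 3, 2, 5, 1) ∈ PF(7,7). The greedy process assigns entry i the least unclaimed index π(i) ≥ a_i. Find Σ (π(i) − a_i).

6

Σπ = 28 ({1..7} each once); Σa = 2+7+2+3+2+5+1 = 22; disp = 28−22 = 6.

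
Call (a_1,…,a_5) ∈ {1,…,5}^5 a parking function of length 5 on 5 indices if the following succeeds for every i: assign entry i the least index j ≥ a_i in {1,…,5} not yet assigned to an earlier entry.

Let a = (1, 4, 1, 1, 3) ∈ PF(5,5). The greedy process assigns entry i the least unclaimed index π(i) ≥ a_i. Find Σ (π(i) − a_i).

5

Σπ(i) = 1+…+5 = 15; Σa = 1+4+1+1+3 = 10; disp = 15−10 = 5.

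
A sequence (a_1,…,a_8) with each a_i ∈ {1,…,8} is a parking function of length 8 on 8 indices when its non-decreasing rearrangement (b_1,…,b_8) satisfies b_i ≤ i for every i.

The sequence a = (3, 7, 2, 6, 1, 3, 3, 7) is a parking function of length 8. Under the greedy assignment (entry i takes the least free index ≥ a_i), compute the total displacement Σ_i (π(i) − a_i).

4

Σπ = 36 ({1..8} each once); Σa = 3+7+2+6+1+3+3+7 = 32; disp = 36−32 = 4.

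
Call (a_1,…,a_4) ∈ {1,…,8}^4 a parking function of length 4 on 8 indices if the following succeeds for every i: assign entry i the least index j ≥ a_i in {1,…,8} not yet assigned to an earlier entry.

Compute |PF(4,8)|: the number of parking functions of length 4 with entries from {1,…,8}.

3645

Count = (9−4)·9^(4−1) = 5 · 729 = 3645 (Konheim–Weiss)
One tuple (3,3,5,3) → sorted (3,3,3,5): b_i ≤ 4+i ∀i, a PF.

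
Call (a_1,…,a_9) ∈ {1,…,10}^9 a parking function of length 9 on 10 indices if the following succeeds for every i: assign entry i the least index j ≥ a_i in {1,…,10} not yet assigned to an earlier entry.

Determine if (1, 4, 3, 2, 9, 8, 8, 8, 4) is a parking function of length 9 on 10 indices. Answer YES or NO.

NO

Order a: b = (1, 2, 3, 4, 4, 8, 8, 8, 9).
  b_1=1 ≤ 2
  b_2=2 ≤ 3
  b_3=3 ≤ 4
  b_4=4 ≤ 5
  b_5=4 ≤ 6
  b_6=8 > 7
  fails at i=6 ⇒ NO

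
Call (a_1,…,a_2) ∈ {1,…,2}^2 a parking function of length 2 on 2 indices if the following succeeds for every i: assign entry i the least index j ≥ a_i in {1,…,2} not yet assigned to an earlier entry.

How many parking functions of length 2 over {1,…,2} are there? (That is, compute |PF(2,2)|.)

|PF| = (3−2)·3^(2−1) = 1×3 = 3 (Pollak)
Check (2,1) → sorted (1,2): b_i ≤ i ∀i, a PF.

3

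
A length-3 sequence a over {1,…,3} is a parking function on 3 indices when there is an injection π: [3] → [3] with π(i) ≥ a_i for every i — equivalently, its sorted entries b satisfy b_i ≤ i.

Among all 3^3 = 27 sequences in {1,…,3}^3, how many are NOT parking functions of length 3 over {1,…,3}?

11

|PF(3,3)| = (3−3+1)·(3+1)^(3−1) = 1×16 = 16 [KW]
Check (2,3,3) → sorted (2,3,3): b_1=2>1, not a PF.
Total 27; non-PF = 27−16 = 11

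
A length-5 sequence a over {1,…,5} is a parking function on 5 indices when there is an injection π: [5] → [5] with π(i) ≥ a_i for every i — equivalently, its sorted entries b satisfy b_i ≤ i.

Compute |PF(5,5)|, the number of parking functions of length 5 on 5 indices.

Count = (5−5+1)·(5+1)^(5−1) = 1·1296 = 1296 (Konheim–Weiss)
One tuple (2,1,1,4,4) → sorted (1,1,2,4,4): b_i ≤ i ∀i, a PF.

1296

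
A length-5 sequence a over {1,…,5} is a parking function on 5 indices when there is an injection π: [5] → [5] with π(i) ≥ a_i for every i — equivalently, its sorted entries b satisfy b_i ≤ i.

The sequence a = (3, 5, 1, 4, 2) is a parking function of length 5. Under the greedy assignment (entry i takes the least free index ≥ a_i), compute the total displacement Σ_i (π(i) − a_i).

Σπ(i) = 1+…+5 = 15; Σa = 3+5+1+4+2 = 15; disp = 15−15 = 0.

0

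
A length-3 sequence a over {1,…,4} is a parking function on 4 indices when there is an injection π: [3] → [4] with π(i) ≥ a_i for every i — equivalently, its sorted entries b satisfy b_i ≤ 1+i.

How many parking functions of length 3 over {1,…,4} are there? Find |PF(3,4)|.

|PF(3,4)| = (4−3+1)·(4+1)^(3−1) = 2 · 25 = 50 (Konheim–Weiss)
Example (1,2,4) → sorted (1,2,4): b_i ≤ 1+i ∀i, a PF.

50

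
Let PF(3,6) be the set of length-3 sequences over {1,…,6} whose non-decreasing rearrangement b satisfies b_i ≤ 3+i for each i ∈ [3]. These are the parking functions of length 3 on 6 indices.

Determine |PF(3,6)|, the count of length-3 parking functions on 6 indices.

196

Count = (6+1−3)·(6+1)^{3−1} = 4·49 = 196
E.g. (1,4,3) → sorted (1,3,4): b_i ≤ 3+i ∀i, a PF.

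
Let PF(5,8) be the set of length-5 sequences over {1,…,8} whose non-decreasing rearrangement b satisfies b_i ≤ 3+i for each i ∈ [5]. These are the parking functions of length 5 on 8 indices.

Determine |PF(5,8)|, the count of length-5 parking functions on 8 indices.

|PF(5,8)| = (9−5)·9^(5−1) = 4 · 6561 = 26244
Check (1,7,2,4,2) → sorted (1,2,2,4,7): b_i ≤ 3+i ∀i, a PF.

26244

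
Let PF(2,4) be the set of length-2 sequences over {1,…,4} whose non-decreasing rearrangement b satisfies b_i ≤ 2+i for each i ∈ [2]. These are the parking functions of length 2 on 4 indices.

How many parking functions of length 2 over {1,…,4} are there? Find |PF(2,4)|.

|PF(2,4)| = (5−2)·5^(2−1) = 3 · 5 = 15 (Pollak)
One tuple (3,1) → sorted (1,3): b_i ≤ 2+i ∀i, a PF.

15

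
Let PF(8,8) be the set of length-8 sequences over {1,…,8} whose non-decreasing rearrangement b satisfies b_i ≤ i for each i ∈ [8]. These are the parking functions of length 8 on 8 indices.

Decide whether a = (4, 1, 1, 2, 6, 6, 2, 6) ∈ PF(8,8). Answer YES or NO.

Rearranged: b = (1, 1, 2, 2, 4, 6, 6, 6).
  b_1=1 ≤ 1
  b_2=1 ≤ 2
  b_3=2 ≤ 3
  b_4=2 ≤ 4
  b_5=4 ≤ 5
  b_6=6 ≤ 6
  b_7=6 ≤ 7
  b_8=6 ≤ 8
All bounds hold ⇒ YES

YES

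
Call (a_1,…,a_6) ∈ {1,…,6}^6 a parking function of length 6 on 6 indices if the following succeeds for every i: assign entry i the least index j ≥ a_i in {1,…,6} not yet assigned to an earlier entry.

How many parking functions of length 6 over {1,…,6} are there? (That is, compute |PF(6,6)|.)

|PF| = 1·7^5 = 1×16807 = 16807 [KW]
One tuple (6,1,1,4,4,1) → sorted (1,1,1,4,4,6): b_i ≤ i ∀i, a PF.

16807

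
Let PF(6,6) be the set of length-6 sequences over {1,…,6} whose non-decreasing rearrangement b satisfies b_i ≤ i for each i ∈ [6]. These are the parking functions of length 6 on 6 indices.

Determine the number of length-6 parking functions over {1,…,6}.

16807

|PF(6,6)| = (6+1−6)·(6+1)^{6−1} = 1 · 16807 = 16807
E.g. (3,3,1,3,1,6) → sorted (1,1,3,3,3,6): b_i ≤ i ∀i, a PF.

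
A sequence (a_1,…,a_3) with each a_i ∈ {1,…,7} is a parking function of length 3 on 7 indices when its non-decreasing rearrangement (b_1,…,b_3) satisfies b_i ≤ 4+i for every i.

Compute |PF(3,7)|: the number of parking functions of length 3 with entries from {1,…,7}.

#PF = (8−3)·8^(3−1) = 5 · 64 = 320 (Konheim–Weiss)
E.g. (5,1,3) → sorted (1,3,5): b_i ≤ 4+i ∀i, a PF.

320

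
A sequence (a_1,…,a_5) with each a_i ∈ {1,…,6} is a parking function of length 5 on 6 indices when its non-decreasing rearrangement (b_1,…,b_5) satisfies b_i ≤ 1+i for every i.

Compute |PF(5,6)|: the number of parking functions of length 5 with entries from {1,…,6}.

Count = (6+1−5)·(6+1)^{5−1} = 2 · 2401 = 4802 [KW]
Check (2,3,4,5,3) → sorted (2,3,3,4,5): b_i ≤ 1+i ∀i, a PF.

4802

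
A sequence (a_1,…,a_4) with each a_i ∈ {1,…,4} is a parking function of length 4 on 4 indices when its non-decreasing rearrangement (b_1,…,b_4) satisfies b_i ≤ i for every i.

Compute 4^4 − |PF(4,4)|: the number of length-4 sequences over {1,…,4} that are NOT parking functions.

131

|PF| = (4−4+1)·(4+1)^(4−1) = 1×125 = 125 (Pollak)
One tuple (3,4,4,3) → sorted (3,3,4,4): b_1=3>1, not a PF.
So 256 − 125 = 131 fail.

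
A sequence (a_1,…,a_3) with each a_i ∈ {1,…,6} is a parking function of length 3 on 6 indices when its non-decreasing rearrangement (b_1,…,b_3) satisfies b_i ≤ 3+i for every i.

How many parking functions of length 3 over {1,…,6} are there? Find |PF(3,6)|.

|PF| = (6+1−3)·(6+1)^{3−1} = 4 · 49 = 196 [KW]
One tuple (1,6,4) → sorted (1,4,6): b_i ≤ 3+i ∀i, a PF.

196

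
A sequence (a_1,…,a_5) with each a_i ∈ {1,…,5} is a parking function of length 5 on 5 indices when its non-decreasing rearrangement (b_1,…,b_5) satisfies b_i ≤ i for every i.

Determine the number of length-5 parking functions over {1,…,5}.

1296

|PF(5,5)| = (6−5)·6^(5−1) = 1 · 1296 = 1296 [KW]
Example (1,2,4,4,1) → sorted (1,1,2,4,4): b_i ≤ i ∀i, a PF.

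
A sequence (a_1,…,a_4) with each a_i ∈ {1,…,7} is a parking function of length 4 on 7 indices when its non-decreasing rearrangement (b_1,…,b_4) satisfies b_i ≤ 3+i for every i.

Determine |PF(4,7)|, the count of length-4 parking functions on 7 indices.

2048

#PF = (7+1−4)·(7+1)^{4−1} = 4·512 = 2048 (Pollak)
Example (3,4,3,1) → sorted (1,3,3,4): b_i ≤ 3+i ∀i, a PF.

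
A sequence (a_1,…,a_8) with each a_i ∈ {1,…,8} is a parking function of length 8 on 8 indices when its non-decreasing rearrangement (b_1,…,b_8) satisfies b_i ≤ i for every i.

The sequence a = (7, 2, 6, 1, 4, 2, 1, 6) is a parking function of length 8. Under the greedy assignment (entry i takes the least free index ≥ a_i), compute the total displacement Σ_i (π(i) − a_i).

Σπ(i) = 1+…+8 = 36; Σa = 7+2+6+1+4+2+1+6 = 29; disp = 36−29 = 7.

7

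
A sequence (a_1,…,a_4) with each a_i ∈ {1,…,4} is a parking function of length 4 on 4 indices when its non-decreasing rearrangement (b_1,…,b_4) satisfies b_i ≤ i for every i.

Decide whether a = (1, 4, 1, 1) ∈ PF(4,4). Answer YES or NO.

Order a: b = (1, 1, 1, 4).
  b_1=1 ≤ 1
  b_2=1 ≤ 2
  b_3=1 ≤ 3
  b_4=4 ≤ 4
All bounds hold ⇒ YES

YES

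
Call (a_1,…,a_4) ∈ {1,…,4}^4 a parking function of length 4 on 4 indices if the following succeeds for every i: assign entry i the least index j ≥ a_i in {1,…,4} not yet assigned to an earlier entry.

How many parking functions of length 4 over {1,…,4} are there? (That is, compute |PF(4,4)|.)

|PF(4,4)| = (5−4)·5^(4−1) = 1×125 = 125
Example (2,1,2,4) → sorted (1,2,2,4): b_i ≤ i ∀i, a PF.

125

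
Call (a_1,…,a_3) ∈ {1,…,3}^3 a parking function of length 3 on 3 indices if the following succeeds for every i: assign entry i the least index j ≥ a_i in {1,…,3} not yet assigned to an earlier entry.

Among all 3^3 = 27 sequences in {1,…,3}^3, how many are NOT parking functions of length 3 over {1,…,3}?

Count = (4−3)·4^(3−1) = 1 · 16 = 16 (Pollak)
One tuple (2,3,3) → sorted (2,3,3): b_1=2>1, not a PF.
So 27 − 16 = 11 fail.

11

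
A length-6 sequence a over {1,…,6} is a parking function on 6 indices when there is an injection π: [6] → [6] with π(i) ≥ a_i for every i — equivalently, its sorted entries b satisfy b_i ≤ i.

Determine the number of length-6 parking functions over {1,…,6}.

Count = (6+1−6)·(6+1)^{6−1} = 1·16807 = 16807 (Pollak)
Check (1,5,6,1,3,3) → sorted (1,1,3,3,5,6): b_i ≤ i ∀i, a PF.

16807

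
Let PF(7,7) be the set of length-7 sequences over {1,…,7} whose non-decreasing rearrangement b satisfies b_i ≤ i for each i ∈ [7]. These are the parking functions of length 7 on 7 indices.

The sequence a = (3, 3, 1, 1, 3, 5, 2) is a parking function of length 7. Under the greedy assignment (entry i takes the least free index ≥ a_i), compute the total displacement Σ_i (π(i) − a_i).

Σπ = 28 ({1..7} each once); Σa = 3+3+1+1+3+5+2 = 18; disp = 28−18 = 10.

10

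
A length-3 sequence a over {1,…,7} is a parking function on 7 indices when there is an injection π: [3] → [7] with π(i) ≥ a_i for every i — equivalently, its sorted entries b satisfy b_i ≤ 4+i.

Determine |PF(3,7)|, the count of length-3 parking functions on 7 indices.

320

#PF = (8−3)·8^(3−1) = 5·64 = 320 (Konheim–Weiss)
Example (5,2,7) → sorted (2,5,7): b_i ≤ 4+i ∀i, a PF.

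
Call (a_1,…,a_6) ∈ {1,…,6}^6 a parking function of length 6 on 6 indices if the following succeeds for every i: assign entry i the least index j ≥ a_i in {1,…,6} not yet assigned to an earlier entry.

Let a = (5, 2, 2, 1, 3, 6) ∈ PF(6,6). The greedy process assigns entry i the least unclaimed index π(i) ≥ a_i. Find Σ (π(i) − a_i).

Σπ = 21 ({1..6} each once); Σa = 5+2+2+1+3+6 = 19; disp = 21−19 = 2.

2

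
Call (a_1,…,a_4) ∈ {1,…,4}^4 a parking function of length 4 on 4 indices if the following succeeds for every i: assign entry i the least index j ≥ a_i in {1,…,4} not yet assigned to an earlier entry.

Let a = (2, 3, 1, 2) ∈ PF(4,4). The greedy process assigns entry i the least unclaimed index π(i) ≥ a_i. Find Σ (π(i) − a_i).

2

Σπ = 10 ({1..4} each once); Σa = 2+3+1+2 = 8; disp = 10−8 = 2.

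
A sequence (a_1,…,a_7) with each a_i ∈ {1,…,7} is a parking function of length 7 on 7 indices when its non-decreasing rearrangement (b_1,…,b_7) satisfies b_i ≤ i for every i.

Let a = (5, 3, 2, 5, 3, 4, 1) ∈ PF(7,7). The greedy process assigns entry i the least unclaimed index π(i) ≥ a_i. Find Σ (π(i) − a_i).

Σπ(i) = 1+…+7 = 28; Σa = 5+3+2+5+3+4+1 = 23; disp = 28−23 = 5.

5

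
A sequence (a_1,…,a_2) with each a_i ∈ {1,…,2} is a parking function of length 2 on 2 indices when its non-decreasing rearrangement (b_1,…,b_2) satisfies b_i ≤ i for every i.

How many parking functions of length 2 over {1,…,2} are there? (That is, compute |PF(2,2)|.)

3

|PF(2,2)| = 1·3^1 = 1×3 = 3 (Pollak)
E.g. (1,2) → sorted (1,2): b_i ≤ i ∀i, a PF.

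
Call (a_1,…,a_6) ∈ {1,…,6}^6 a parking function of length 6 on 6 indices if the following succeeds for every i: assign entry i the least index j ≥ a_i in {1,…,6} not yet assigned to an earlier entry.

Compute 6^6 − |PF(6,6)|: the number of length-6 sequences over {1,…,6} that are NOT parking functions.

Count = (6−6+1)·(6+1)^(6−1) = 1×16807 = 16807 (Pollak)
Example (5,5,5,6,1,6) → sorted (1,5,5,5,6,6): b_2=5>2, not a PF.
Total 46656; non-PF = 46656−16807 = 29849

29849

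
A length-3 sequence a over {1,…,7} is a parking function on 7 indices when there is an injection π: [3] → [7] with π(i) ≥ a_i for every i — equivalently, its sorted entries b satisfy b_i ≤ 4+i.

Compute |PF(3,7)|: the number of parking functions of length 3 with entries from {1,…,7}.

#PF = (8−3)·8^(3−1) = 5×64 = 320
Check (5,4,2) → sorted (2,4,5): b_i ≤ 4+i ∀i, a PF.

320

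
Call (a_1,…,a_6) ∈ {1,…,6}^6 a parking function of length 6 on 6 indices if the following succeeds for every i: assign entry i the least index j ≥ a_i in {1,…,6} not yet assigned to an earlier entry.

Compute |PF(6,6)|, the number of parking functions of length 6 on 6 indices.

16807

Count = (6+1−6)·(6+1)^{6−1} = 1 · 16807 = 16807 (Konheim–Weiss)
One tuple (1,1,3,3,3,2) → sorted (1,1,2,3,3,3): b_i ≤ i ∀i, a PF.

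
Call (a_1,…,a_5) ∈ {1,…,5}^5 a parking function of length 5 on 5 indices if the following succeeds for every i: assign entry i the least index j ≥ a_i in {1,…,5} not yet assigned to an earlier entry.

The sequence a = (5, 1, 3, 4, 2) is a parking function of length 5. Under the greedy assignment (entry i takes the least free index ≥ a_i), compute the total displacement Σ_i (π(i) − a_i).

0

Σπ = 15 ({1..5} each once); Σa = 5+1+3+4+2 = 15; disp = 15−15 = 0.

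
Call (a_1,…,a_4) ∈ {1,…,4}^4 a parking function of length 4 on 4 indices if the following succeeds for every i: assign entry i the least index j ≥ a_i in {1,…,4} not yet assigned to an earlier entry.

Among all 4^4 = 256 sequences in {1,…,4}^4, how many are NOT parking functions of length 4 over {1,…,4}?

131

Count = (4−4+1)·(4+1)^(4−1) = 1 · 125 = 125 (Pollak)
One tuple (4,4,2,3) → sorted (2,3,4,4): b_1=2>1, not a PF.
4^4 − 125 = 256 − 125 = 131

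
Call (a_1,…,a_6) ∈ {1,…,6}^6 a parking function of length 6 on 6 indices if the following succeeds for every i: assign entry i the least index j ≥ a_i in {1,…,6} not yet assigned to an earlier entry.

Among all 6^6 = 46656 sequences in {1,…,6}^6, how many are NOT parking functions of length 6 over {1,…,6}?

Count = 1·7^5 = 1 · 16807 = 16807 (Konheim–Weiss)
E.g. (5,6,6,1,6,1) → sorted (1,1,5,6,6,6): b_3=5>3, not a PF.
6^6 − 16807 = 46656 − 16807 = 29849

29849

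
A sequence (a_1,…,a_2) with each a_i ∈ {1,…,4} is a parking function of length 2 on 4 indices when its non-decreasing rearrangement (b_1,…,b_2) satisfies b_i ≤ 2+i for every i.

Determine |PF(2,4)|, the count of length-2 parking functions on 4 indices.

15

Count = (4+1−2)·(4+1)^{2−1} = 3·5 = 15 (Pollak)
E.g. (4,2) → sorted (2,4): b_i ≤ 2+i ∀i, a PF.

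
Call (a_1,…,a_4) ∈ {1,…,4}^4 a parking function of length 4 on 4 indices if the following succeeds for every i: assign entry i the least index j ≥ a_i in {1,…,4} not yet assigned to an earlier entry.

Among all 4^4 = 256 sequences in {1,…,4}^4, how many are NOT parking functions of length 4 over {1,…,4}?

131

#PF = (5−4)·5^(4−1) = 1×125 = 125 (Pollak)
Example (3,4,3,4) → sorted (3,3,4,4): b_1=3>1, not a PF.
4^4 − 125 = 256 − 125 = 131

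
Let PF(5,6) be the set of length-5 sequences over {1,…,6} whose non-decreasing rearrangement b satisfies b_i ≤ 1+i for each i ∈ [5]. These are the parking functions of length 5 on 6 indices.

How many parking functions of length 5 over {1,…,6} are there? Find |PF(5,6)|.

4802

|PF(5,6)| = 2·7^4 = 2×2401 = 4802 (Pollak)
One tuple (2,3,1,1,3) → sorted (1,1,2,3,3): b_i ≤ 1+i ∀i, a PF.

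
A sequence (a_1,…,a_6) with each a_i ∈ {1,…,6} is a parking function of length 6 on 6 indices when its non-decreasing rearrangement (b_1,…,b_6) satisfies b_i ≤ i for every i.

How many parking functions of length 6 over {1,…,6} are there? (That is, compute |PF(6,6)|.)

16807

|PF(6,6)| = (6−6+1)·(6+1)^(6−1) = 1×16807 = 16807 (Pollak)
E.g. (2,1,2,4,5,5) → sorted (1,2,2,4,5,5): b_i ≤ i ∀i, a PF.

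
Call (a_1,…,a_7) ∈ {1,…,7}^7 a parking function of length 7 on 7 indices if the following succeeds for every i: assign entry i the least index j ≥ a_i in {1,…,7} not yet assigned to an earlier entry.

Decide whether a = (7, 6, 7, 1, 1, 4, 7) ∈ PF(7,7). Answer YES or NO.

Order a: b = (1, 1, 4, 6, 7, 7, 7).
  b_1=1 ≤ 1
  b_2=1 ≤ 2
  b_3=4 > 3
  fails at i=3 ⇒ NO

NO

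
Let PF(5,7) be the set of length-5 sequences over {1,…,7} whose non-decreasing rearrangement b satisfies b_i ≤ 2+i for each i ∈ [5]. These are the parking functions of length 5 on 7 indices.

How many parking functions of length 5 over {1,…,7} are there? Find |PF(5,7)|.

|PF(5,7)| = 3·8^4 = 3·4096 = 12288 (Pollak)
E.g. (2,5,1,1,6) → sorted (1,1,2,5,6): b_i ≤ 2+i ∀i, a PF.

12288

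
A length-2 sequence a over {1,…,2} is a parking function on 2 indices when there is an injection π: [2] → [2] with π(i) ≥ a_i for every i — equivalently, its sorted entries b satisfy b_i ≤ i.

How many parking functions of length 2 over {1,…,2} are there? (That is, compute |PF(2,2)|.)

#PF = (3−2)·3^(2−1) = 1·3 = 3 (Pollak)
Example (1,1) → sorted (1,1): b_i ≤ i ∀i, a PF.

3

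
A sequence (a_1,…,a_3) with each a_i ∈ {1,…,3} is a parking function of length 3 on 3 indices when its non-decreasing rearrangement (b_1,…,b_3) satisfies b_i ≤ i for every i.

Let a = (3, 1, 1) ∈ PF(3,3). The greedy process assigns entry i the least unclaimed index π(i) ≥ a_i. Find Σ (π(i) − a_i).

Σπ = 6 ({1..3} each once); Σa = 3+1+1 = 5; disp = 6−5 = 1.

1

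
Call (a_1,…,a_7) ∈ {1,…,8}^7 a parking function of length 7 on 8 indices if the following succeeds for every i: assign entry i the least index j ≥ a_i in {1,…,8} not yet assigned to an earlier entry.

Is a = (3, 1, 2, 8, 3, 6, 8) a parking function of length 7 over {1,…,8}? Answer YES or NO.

NO

Order a: b = (1, 2, 3, 3, 6, 8, 8).
  b_1=1 ≤ 2
  b_2=2 ≤ 3
  b_3=3 ≤ 4
  b_4=3 ≤ 5
  b_5=6 ≤ 6
  b_6=8 > 7
  fails at i=6 ⇒ NO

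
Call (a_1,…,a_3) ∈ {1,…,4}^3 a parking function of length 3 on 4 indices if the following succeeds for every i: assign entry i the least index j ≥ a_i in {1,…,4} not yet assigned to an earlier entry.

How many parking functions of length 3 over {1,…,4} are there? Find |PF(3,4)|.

|PF| = 2·5^2 = 2 · 25 = 50 (Pollak)
E.g. (3,3,1) → sorted (1,3,3): b_i ≤ 1+i ∀i, a PF.

50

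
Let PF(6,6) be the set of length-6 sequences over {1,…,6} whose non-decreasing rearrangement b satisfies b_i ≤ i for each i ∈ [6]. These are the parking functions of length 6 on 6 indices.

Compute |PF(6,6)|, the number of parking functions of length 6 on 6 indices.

Count = (6+1−6)·(6+1)^{6−1} = 1×16807 = 16807 (Pollak)
Check (2,2,1,5,5,3) → sorted (1,2,2,3,5,5): b_i ≤ i ∀i, a PF.

16807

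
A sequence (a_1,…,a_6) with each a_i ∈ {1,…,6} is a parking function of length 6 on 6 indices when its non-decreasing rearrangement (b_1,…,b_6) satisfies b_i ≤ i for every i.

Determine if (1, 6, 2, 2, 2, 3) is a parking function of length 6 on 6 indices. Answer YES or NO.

YES

Rearranged: b = (1, 2, 2, 2, 3, 6).
  b_1=1 ≤ 1
  b_2=2 ≤ 2
  b_3=2 ≤ 3
  b_4=2 ≤ 4
  b_5=3 ≤ 5
  b_6=6 ≤ 6
All bounds hold ⇒ YES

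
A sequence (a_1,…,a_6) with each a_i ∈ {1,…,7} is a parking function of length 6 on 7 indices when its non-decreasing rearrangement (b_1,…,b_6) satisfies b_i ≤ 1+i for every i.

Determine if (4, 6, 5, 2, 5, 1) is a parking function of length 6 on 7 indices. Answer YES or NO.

YES

Rearranged: b = (1, 2, 4, 5, 5, 6).
  b_1=1 ≤ 2
  b_2=2 ≤ 3
  b_3=4 ≤ 4
  b_4=5 ≤ 5
  b_5=5 ≤ 6
  b_6=6 ≤ 7
All bounds hold ⇒ YES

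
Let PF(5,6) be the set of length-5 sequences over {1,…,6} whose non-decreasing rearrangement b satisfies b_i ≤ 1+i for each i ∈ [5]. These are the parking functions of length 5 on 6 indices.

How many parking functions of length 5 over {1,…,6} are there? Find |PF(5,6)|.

|PF(5,6)| = (6+1−5)·(6+1)^{5−1} = 2 · 2401 = 4802 [KW]
One tuple (6,5,3,2,1) → sorted (1,2,3,5,6): b_i ≤ 1+i ∀i, a PF.

4802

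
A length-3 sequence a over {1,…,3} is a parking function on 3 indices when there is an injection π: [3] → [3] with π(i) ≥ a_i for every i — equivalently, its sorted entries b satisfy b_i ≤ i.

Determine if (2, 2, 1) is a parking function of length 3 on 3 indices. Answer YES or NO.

YES

Rearranged: b = (1, 2, 2).
  b_1=1 ≤ 1
  b_2=2 ≤ 2
  b_3=2 ≤ 3
All bounds hold ⇒ YES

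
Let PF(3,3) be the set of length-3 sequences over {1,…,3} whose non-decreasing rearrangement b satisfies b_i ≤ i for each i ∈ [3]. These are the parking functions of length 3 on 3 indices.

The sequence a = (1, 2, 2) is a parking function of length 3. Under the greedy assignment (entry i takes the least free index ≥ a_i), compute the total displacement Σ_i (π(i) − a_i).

1

Σπ(i) = 1+…+3 = 6; Σa = 1+2+2 = 5; disp = 6−5 = 1.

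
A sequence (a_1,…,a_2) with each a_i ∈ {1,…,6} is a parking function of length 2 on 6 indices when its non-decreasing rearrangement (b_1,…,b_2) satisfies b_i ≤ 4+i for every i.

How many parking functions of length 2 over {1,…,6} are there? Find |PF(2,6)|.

|PF(2,6)| = 5·7^1 = 5·7 = 35 (Konheim–Weiss)
Example (3,5) → sorted (3,5): b_i ≤ 4+i ∀i, a PF.

35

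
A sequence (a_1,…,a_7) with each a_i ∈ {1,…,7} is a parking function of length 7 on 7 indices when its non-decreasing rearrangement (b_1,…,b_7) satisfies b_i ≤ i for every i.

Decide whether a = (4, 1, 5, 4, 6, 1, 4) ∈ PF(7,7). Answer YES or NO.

NO

Rearranged: b = (1, 1, 4, 4, 4, 5, 6).
  b_1=1 ≤ 1
  b_2=1 ≤ 2
  b_3=4 > 3
  fails at i=3 ⇒ NO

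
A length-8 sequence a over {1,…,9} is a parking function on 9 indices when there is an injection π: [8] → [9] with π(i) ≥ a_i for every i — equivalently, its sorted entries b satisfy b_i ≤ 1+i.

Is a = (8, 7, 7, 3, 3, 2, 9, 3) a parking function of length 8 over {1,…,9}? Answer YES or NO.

Sorted: b = (2, 3, 3, 3, 7, 7, 8, 9).
  b_1=2 ≤ 2
  b_2=3 ≤ 3
  b_3=3 ≤ 4
  b_4=3 ≤ 5
  b_5=7 > 6
  fails at i=5 ⇒ NO

NO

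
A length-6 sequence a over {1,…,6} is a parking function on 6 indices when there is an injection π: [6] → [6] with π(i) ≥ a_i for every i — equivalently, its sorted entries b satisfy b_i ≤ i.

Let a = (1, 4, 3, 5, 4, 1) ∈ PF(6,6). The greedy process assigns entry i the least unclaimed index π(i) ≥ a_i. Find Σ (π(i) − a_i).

3

Σπ = 6·7/2 = 21 (π permutes [6]); Σa = 1+4+3+5+4+1 = 18; disp = 21−18 = 3.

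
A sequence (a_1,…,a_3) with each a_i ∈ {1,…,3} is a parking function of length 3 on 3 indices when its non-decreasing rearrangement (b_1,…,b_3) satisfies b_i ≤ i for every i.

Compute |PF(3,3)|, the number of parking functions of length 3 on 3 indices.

|PF| = (3−3+1)·(3+1)^(3−1) = 1×16 = 16
One tuple (1,2,2) → sorted (1,2,2): b_i ≤ i ∀i, a PF.

16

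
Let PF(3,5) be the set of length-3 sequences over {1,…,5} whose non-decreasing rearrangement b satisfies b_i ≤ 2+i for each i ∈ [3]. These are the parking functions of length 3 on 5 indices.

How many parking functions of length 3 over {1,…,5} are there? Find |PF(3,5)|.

|PF| = (5−3+1)·(5+1)^(3−1) = 3·36 = 108 (Konheim–Weiss)
One tuple (3,1,5) → sorted (1,3,5): b_i ≤ 2+i ∀i, a PF.

108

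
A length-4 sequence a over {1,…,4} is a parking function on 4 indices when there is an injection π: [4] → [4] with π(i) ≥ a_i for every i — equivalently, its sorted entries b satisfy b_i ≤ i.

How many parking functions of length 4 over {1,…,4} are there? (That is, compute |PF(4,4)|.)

125

#PF = (4+1−4)·(4+1)^{4−1} = 1·125 = 125 [KW]
Example (4,2,3,1) → sorted (1,2,3,4): b_i ≤ i ∀i, a PF.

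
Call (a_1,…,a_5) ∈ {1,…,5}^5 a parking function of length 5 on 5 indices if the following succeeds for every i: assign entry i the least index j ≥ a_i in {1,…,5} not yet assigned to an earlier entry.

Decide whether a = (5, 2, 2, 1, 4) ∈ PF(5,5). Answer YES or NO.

YES

Order a: b = (1, 2, 2, 4, 5).
  b_1=1 ≤ 1
  b_2=2 ≤ 2
  b_3=2 ≤ 3
  b_4=4 ≤ 4
  b_5=5 ≤ 5
All bounds hold ⇒ YES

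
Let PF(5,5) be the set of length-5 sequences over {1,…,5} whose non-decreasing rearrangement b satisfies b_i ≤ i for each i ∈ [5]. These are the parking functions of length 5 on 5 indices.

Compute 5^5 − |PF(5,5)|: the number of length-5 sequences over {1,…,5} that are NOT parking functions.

1829

Count = (5−5+1)·(5+1)^(5−1) = 1×1296 = 1296 [KW]
Example (4,3,5,4,4) → sorted (3,4,4,4,5): b_1=3>1, not a PF.
So 3125 − 1296 = 1829 fail.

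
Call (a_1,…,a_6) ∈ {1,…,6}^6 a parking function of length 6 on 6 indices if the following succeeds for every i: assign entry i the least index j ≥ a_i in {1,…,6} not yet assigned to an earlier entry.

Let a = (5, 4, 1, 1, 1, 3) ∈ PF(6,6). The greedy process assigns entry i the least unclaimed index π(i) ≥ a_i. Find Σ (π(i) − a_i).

Σπ = 21 ({1..6} each once); Σa = 5+4+1+1+1+3 = 15; disp = 21−15 = 6.

6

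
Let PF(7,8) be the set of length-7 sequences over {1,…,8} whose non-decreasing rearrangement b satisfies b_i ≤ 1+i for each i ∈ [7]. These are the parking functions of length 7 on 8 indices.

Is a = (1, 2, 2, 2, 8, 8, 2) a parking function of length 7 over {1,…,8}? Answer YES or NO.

Rearranged: b = (1, 2, 2, 2, 2, 8, 8).
  b_1=1 ≤ 2
  b_2=2 ≤ 3
  b_3=2 ≤ 4
  b_4=2 ≤ 5
  b_5=2 ≤ 6
  b_6=8 > 7
  fails at i=6 ⇒ NO

NO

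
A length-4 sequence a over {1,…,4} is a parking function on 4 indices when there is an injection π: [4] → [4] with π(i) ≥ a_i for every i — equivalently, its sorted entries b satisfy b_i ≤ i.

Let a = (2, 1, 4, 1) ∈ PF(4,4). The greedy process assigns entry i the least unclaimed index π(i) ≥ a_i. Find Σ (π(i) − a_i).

2

Σπ = 10 ({1..4} each once); Σa = 2+1+4+1 = 8; disp = 10−8 = 2.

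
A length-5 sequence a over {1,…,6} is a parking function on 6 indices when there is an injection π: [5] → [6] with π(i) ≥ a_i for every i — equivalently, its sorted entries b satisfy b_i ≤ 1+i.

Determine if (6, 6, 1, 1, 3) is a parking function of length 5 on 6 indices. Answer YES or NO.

Rearranged: b = (1, 1, 3, 6, 6).
  b_1=1 ≤ 2
  b_2=1 ≤ 3
  b_3=3 ≤ 4
  b_4=6 > 5
  fails at i=4 ⇒ NO

NO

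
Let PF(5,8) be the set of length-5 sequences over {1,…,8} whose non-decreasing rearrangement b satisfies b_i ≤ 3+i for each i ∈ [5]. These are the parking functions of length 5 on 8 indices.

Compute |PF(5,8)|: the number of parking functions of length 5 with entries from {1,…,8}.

Count = (9−5)·9^(5−1) = 4 · 6561 = 26244 (Konheim–Weiss)
One tuple (1,7,2,6,7) → sorted (1,2,6,7,7): b_i ≤ 3+i ∀i, a PF.

26244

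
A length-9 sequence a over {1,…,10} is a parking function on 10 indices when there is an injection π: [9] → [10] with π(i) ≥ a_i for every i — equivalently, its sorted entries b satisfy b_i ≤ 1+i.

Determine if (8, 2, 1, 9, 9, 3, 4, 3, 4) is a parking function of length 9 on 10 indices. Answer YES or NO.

YES

Sorted: b = (1, 2, 3, 3, 4, 4, 8, 9, 9).
  b_1=1 ≤ 2
  b_2=2 ≤ 3
  b_3=3 ≤ 4
  b_4=3 ≤ 5
  b_5=4 ≤ 6
  b_6=4 ≤ 7
  b_7=8 ≤ 8
  b_8=9 ≤ 9
  b_9=9 ≤ 10
All bounds hold ⇒ YES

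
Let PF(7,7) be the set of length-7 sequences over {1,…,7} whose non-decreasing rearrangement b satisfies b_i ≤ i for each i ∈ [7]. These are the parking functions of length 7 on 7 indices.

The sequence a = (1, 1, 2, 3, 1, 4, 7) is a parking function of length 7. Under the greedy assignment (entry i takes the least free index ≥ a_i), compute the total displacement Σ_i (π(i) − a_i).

Σπ(i) = 1+…+7 = 28; Σa = 1+1+2+3+1+4+7 = 19; disp = 28−19 = 9.

9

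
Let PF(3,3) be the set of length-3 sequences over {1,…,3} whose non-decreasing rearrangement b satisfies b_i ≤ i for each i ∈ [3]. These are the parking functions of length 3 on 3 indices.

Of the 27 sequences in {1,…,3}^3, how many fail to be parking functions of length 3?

11

#PF = (3−3+1)·(3+1)^(3−1) = 1 · 16 = 16 (Pollak)
Check (3,3,2) → sorted (2,3,3): b_1=2>1, not a PF.
Total 27; non-PF = 27−16 = 11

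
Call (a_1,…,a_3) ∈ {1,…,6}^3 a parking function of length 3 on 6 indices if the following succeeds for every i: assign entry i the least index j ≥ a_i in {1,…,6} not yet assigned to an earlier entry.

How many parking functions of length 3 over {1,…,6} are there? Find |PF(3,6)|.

Count = (6+1−3)·(6+1)^{3−1} = 4·49 = 196
Example (6,5,2) → sorted (2,5,6): b_i ≤ 3+i ∀i, a PF.

196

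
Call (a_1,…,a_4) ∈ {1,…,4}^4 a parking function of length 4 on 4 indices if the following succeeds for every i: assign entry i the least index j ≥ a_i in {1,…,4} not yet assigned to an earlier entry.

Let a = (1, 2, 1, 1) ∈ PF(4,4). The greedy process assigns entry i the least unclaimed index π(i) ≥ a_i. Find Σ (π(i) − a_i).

Σπ(i) = 1+…+4 = 10; Σa = 1+2+1+1 = 5; disp = 10−5 = 5.

5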